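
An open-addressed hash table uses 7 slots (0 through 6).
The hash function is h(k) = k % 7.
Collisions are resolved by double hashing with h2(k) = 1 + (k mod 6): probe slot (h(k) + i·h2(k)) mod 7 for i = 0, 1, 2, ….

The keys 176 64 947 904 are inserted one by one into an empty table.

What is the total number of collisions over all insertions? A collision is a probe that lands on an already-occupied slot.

176: h=1 -> slot 1
64: h=1, h2=5, probe 1,6 -> slot 6
947: h=2 -> slot 2
904: h=1, h2=5, probe 1,6,4 -> slot 4
Table: [-, 176, 947, -, 904, -, 64]

3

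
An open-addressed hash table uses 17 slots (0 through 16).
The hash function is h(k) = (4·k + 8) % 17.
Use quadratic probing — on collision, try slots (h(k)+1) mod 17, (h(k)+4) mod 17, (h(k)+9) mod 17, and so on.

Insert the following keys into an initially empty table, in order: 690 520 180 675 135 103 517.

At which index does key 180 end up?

Insert 690: h=14, slot 14 empty → index 14.
Insert 520: h=14, slot 14 occupied → index 15.
Insert 180: h=14, slots 14,15 occupied → index 1.
Insert 675: h=5, slot 5 empty → index 5.
Insert 135: h=4, slot 4 empty → index 4.
Insert 103: h=12, slot 12 empty → index 12.
Insert 517: h=2, slot 2 empty → index 2.
Table: [-, 180, 517, -, 135, 675, -, -, -, -, -, -, 103, -, 690, 520, -]

1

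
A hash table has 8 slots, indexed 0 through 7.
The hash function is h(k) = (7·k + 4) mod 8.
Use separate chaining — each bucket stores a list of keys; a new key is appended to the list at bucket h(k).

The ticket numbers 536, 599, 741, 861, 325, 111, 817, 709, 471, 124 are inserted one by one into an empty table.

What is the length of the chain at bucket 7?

4

536 -> bucket 4
599 -> bucket 5
741 -> bucket 7
861 -> bucket 7 (collision)
325 -> bucket 7 (collision)
111 -> bucket 5 (collision)
817 -> bucket 3
709 -> bucket 7 (collision)
471 -> bucket 5 (collision)
124 -> bucket 0
Final buckets:
0: 124
1: ∅
2: ∅
3: 817
4: 536
5: 599 -> 111 -> 471
6: ∅
7: 741 -> 861 -> 325 -> 709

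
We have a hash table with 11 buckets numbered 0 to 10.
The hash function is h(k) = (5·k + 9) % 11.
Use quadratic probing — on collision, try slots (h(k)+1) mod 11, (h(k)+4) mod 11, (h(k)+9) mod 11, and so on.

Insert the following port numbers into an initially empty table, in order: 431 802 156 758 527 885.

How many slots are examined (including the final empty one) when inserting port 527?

431: h=8 -> slot 8
802: h=4 -> slot 4
156: h=8, probe 8,9 -> slot 9
758: h=4, probe 4,5 -> slot 5
527: h=4, probe 4,5,8,2 -> slot 2
885: h=1 -> slot 1
Table: [_, 885, 527, _, 802, 758, _, _, 431, 156, _]

4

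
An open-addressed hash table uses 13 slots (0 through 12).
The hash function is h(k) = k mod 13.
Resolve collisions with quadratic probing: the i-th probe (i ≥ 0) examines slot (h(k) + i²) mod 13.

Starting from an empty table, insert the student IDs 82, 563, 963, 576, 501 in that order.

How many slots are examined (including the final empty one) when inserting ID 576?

82 hashes to 4; slot 4 is free → place at 4.
563 hashes to 4; 4 taken → place at 5.
963 hashes to 1; slot 1 is free → place at 1.
576 hashes to 4; 4,5 taken → place at 8.
501 hashes to 7; slot 7 is free → place at 7.
Table: [_, 963, _, _, 82, 563, _, 501, 576, _, _, _, _]

3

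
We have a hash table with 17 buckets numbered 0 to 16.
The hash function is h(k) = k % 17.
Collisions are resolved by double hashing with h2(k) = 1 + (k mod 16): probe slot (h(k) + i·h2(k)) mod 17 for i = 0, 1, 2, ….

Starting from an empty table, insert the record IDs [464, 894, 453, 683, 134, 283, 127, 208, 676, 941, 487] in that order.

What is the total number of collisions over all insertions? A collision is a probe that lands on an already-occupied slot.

4

Insert 464: h=5, slot 5 empty => index 5.
Insert 894: h=10, slot 10 empty => index 10.
Insert 453: h=11, slot 11 empty => index 11.
Insert 683: h=3, slot 3 empty => index 3.
Insert 134: h=15, slot 15 empty => index 15.
Insert 283: h=11, h2=12, slot 11 occupied => index 6.
Insert 127: h=8, slot 8 empty => index 8.
Insert 208: h=4, slot 4 empty => index 4.
Insert 676: h=13, slot 13 empty => index 13.
Insert 941: h=6, h2=14, slots 6,3 occupied => index 0.
Insert 487: h=11, h2=8, slot 11 occupied => index 2.
Table: [941, _, 487, 683, 208, 464, 283, _, 127, _, 894, 453, _, 676, _, 134, _]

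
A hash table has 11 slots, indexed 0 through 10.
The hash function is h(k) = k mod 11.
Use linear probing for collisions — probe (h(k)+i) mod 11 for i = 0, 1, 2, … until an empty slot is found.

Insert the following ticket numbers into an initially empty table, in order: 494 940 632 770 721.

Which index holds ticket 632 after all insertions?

Insert 494: h=10, slot 10 empty => index 10.
Insert 940: h=5, slot 5 empty => index 5.
Insert 632: h=5, slot 5 occupied => index 6.
Insert 770: h=0, slot 0 empty => index 0.
Insert 721: h=6, slot 6 occupied => index 7.
Table: [770, _, _, _, _, 940, 632, 721, _, _, 494]

6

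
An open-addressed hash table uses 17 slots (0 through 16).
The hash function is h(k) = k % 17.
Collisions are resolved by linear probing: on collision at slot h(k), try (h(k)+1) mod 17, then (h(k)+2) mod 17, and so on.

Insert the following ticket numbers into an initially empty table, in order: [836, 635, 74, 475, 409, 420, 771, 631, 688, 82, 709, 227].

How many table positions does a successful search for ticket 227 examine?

5

836 hashes to 3; slot 3 is free => place at 3.
635 hashes to 6; slot 6 is free => place at 6.
74 hashes to 6; 6 taken => place at 7.
475 hashes to 16; slot 16 is free => place at 16.
409 hashes to 1; slot 1 is free => place at 1.
420 hashes to 12; slot 12 is free => place at 12.
771 hashes to 6; 6,7 taken => place at 8.
631 hashes to 2; slot 2 is free => place at 2.
688 hashes to 8; 8 taken => place at 9.
82 hashes to 14; slot 14 is free => place at 14.
709 hashes to 12; 12 taken => place at 13.
227 hashes to 6; 6,7,8,9 taken => place at 10.
Table: [., 409, 631, 836, ., ., 635, 74, 771, 688, 227, ., 420, 709, 82, ., 475]
Lookup 227: h=6, probe 6,7,8,9,10 → found at 10.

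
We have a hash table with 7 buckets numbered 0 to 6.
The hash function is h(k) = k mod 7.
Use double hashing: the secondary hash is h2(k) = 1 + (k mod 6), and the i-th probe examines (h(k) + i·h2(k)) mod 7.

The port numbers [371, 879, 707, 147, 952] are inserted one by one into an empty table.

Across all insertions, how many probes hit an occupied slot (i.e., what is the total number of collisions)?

371 hashes to 0; slot 0 is free → place at 0.
879 hashes to 4; slot 4 is free → place at 4.
707 hashes to 0, h2=6; 0 taken → place at 6.
147 hashes to 0, h2=4; 0,4 taken → place at 1.
952 hashes to 0, h2=5; 0 taken → place at 5.
Table: [371, 147, -, -, 879, 952, 707]

4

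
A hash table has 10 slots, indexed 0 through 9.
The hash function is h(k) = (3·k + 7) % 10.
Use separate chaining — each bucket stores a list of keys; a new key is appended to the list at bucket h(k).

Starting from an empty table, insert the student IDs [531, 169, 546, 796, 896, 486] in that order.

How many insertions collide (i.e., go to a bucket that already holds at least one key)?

Insert 531: h=0, bucket 0 empty -> new chain.
Insert 169: h=4, bucket 4 empty -> new chain.
Insert 546: h=5, bucket 5 empty -> new chain.
Insert 796: h=5, bucket 5 nonempty -> append to chain.
Insert 896: h=5, bucket 5 nonempty -> append to chain.
Insert 486: h=5, bucket 5 nonempty -> append to chain.
Final buckets:
0: 531
1: —
2: —
3: —
4: 169
5: 546 -> 796 -> 896 -> 486
6: —
7: —
8: —
9: —

3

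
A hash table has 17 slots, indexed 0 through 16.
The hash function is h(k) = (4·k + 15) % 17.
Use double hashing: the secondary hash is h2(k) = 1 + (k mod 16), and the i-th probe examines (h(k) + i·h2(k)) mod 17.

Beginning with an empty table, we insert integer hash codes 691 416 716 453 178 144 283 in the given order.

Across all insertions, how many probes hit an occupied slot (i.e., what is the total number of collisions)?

Insert 691: h=8, slot 8 empty => index 8.
Insert 416: h=13, slot 13 empty => index 13.
Insert 716: h=6, slot 6 empty => index 6.
Insert 453: h=8, h2=6, slot 8 occupied => index 14.
Insert 178: h=13, h2=3, slot 13 occupied => index 16.
Insert 144: h=13, h2=1, slots 13,14 occupied => index 15.
Insert 283: h=8, h2=12, slot 8 occupied => index 3.
Table: [∅, ∅, ∅, 283, ∅, ∅, 716, ∅, 691, ∅, ∅, ∅, ∅, 416, 453, 144, 178]

5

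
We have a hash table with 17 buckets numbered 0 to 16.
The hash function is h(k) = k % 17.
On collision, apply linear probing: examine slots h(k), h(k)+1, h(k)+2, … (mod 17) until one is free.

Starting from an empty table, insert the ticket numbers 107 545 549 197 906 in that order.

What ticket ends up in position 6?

Insert 107: h=5, slot 5 empty -> index 5.
Insert 545: h=1, slot 1 empty -> index 1.
Insert 549: h=5, slot 5 occupied -> index 6.
Insert 197: h=10, slot 10 empty -> index 10.
Insert 906: h=5, slots 5,6 occupied -> index 7.
Table: [_, 545, _, _, _, 107, 549, 906, _, _, 197, _, _, _, _, _, _]

549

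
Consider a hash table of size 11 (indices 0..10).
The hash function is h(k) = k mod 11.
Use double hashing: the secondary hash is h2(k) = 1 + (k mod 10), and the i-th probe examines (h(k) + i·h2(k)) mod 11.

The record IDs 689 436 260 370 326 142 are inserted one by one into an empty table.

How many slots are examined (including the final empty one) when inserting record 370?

Insert 689: h=7, slot 7 empty → index 7.
Insert 436: h=7, h2=7, slot 7 occupied → index 3.
Insert 260: h=7, h2=1, slot 7 occupied → index 8.
Insert 370: h=7, h2=1, slots 7,8 occupied → index 9.
Insert 326: h=7, h2=7, slots 7,3 occupied → index 10.
Insert 142: h=10, h2=3, slot 10 occupied → index 2.
Table: [—, —, 142, 436, —, —, —, 689, 260, 370, 326]

3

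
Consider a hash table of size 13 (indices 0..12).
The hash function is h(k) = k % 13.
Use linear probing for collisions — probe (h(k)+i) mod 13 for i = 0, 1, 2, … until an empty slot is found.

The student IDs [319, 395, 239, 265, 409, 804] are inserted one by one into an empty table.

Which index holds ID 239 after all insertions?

6

Insert 319: h=7, slot 7 empty => index 7.
Insert 395: h=5, slot 5 empty => index 5.
Insert 239: h=5, slot 5 occupied => index 6.
Insert 265: h=5, slots 5,6,7 occupied => index 8.
Insert 409: h=6, slots 6,7,8 occupied => index 9.
Insert 804: h=11, slot 11 empty => index 11.
Table: [∅, ∅, ∅, ∅, ∅, 395, 239, 319, 265, 409, ∅, 804, ∅]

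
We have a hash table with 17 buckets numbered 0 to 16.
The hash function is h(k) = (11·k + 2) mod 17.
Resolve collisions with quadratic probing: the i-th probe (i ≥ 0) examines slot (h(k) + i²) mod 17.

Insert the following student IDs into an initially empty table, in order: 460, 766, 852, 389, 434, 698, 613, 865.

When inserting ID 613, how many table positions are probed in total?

460: h=13 → slot 13
766: h=13, probe 13,14 → slot 14
852: h=7 → slot 7
389: h=14, probe 14,15 → slot 15
434: h=16 → slot 16
698: h=13, probe 13,14,0 → slot 0
613: h=13, probe 13,14,0,5 → slot 5
865: h=14, probe 14,15,1 → slot 1
Table: [698, 865, -, -, -, 613, -, 852, -, -, -, -, -, 460, 766, 389, 434]

4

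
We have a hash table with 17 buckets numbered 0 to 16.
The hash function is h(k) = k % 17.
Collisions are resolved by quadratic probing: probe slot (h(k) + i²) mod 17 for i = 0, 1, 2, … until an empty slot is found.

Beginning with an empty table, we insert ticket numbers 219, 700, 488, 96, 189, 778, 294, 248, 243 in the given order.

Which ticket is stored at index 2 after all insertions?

189

219 hashes to 15; slot 15 is free -> place at 15.
700 hashes to 3; slot 3 is free -> place at 3.
488 hashes to 12; slot 12 is free -> place at 12.
96 hashes to 11; slot 11 is free -> place at 11.
189 hashes to 2; slot 2 is free -> place at 2.
778 hashes to 13; slot 13 is free -> place at 13.
294 hashes to 5; slot 5 is free -> place at 5.
248 hashes to 10; slot 10 is free -> place at 10.
243 hashes to 5; 5 taken -> place at 6.
Table: [—, —, 189, 700, —, 294, 243, —, —, —, 248, 96, 488, 778, —, 219, —]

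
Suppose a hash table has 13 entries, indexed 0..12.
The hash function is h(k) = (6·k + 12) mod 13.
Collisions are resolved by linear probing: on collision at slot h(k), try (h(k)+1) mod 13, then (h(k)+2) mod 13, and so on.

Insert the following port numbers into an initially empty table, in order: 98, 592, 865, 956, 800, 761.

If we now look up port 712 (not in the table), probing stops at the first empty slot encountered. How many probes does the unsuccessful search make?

98: h=2 → slot 2
592: h=2, probe 2,3 → slot 3
865: h=2, probe 2,3,4 → slot 4
956: h=2, probe 2,3,4,5 → slot 5
800: h=2, probe 2,3,4,5,6 → slot 6
761: h=2, probe 2,3,4,5,6,7 → slot 7
Table: [., ., 98, 592, 865, 956, 800, 761, ., ., ., ., .]
Lookup 712: h=7, probe 7,8 → slot 8 empty, not found.

2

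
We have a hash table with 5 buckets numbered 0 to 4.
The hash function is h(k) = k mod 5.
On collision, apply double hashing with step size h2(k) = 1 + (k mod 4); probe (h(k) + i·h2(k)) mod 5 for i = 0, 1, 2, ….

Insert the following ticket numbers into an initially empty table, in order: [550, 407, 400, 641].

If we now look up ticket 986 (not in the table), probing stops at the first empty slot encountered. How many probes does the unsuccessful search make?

2

550: h=0 -> slot 0
407: h=2 -> slot 2
400: h=0, h2=1, probe 0,1 -> slot 1
641: h=1, h2=2, probe 1,3 -> slot 3
Table: [550, 400, 407, 641, —]
Lookup 986: h=1, h2=3, probe 1,4 → slot 4 empty, not found.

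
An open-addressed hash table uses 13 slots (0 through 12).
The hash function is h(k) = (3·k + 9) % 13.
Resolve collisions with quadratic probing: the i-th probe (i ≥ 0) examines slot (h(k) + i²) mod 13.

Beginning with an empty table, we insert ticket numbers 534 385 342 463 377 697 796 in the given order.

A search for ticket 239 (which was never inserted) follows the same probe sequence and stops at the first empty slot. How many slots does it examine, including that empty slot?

3

534: h=12 → slot 12
385: h=7 → slot 7
342: h=8 → slot 8
463: h=7, probe 7,8,11 → slot 11
377: h=9 → slot 9
697: h=7, probe 7,8,11,3 → slot 3
796: h=5 → slot 5
Table: [—, —, —, 697, —, 796, —, 385, 342, 377, —, 463, 534]
Lookup 239: h=11, probe 11,12,2 → slot 2 empty, not found.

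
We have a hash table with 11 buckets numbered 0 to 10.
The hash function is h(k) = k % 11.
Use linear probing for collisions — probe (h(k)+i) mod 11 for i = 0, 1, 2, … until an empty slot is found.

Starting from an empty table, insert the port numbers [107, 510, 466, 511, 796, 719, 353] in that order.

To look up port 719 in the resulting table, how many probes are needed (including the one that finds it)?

6

Insert 107: h=8, slot 8 empty → index 8.
Insert 510: h=4, slot 4 empty → index 4.
Insert 466: h=4, slot 4 occupied → index 5.
Insert 511: h=5, slot 5 occupied → index 6.
Insert 796: h=4, slots 4,5,6 occupied → index 7.
Insert 719: h=4, slots 4,5,6,7,8 occupied → index 9.
Insert 353: h=1, slot 1 empty → index 1.
Table: [_, 353, _, _, 510, 466, 511, 796, 107, 719, _]
Lookup 719: h=4, probe 4,5,6,7,8,9 → found at 9.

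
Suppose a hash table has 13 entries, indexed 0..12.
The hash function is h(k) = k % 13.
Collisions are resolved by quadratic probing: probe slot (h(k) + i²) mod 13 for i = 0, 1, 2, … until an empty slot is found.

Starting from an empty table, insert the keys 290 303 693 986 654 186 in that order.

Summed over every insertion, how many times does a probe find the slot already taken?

Insert 290: h=4, slot 4 empty -> index 4.
Insert 303: h=4, slot 4 occupied -> index 5.
Insert 693: h=4, slots 4,5 occupied -> index 8.
Insert 986: h=11, slot 11 empty -> index 11.
Insert 654: h=4, slots 4,5,8 occupied -> index 0.
Insert 186: h=4, slots 4,5,8,0 occupied -> index 7.
Table: [654, _, _, _, 290, 303, _, 186, 693, _, _, 986, _]

10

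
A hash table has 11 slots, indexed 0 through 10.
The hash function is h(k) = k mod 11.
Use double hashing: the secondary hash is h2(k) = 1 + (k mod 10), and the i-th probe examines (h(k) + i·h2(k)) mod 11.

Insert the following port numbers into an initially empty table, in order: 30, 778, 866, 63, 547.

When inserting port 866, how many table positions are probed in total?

2

30: h=8 => slot 8
778: h=8, h2=9, probe 8,6 => slot 6
866: h=8, h2=7, probe 8,4 => slot 4
63: h=8, h2=4, probe 8,1 => slot 1
547: h=8, h2=8, probe 8,5 => slot 5
Table: [—, 63, —, —, 866, 547, 778, —, 30, —, —]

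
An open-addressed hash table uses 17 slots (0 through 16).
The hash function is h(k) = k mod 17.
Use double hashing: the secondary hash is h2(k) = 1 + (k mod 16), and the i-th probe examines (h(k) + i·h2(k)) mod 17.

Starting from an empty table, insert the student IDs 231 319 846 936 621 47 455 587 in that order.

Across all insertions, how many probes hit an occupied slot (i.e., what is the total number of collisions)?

5

231: h=10 -> slot 10
319: h=13 -> slot 13
846: h=13, h2=15, probe 13,11 -> slot 11
936: h=1 -> slot 1
621: h=9 -> slot 9
47: h=13, h2=16, probe 13,12 -> slot 12
455: h=13, h2=8, probe 13,4 -> slot 4
587: h=9, h2=12, probe 9,4,16 -> slot 16
Table: [-, 936, -, -, 455, -, -, -, -, 621, 231, 846, 47, 319, -, -, 587]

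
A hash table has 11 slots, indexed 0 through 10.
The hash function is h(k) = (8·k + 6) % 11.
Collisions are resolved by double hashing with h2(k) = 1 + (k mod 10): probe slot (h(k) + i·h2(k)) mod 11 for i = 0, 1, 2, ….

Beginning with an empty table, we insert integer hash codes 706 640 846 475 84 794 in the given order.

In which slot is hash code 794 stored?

706 hashes to 0; slot 0 is free → place at 0.
640 hashes to 0, h2=1; 0 taken → place at 1.
846 hashes to 9; slot 9 is free → place at 9.
475 hashes to 0, h2=6; 0 taken → place at 6.
84 hashes to 7; slot 7 is free → place at 7.
794 hashes to 0, h2=5; 0 taken → place at 5.
Table: [706, 640, ∅, ∅, ∅, 794, 475, 84, ∅, 846, ∅]

5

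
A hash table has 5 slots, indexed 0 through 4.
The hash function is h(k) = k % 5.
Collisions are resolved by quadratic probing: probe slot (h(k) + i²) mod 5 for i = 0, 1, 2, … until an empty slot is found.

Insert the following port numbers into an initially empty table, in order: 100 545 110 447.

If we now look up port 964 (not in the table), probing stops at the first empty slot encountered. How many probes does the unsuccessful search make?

3

100: h=0 -> slot 0
545: h=0, probe 0,1 -> slot 1
110: h=0, probe 0,1,4 -> slot 4
447: h=2 -> slot 2
Table: [100, 545, 447, —, 110]
Lookup 964: h=4, probe 4,0,3 → slot 3 empty, not found.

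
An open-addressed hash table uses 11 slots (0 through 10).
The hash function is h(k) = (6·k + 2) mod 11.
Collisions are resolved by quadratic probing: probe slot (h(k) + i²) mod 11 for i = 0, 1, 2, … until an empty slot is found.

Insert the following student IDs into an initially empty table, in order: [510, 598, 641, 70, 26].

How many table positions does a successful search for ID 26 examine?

510: h=4 → slot 4
598: h=4, probe 4,5 → slot 5
641: h=9 → slot 9
70: h=4, probe 4,5,8 → slot 8
26: h=4, probe 4,5,8,2 → slot 2
Table: [_, _, 26, _, 510, 598, _, _, 70, 641, _]
Lookup 26: h=4, probe 4,5,8,2 → found at 2.

4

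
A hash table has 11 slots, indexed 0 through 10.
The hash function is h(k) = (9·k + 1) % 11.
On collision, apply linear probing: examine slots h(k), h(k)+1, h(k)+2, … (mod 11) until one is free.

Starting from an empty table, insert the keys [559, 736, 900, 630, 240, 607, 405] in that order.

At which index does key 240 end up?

559: h=5 → slot 5
736: h=3 → slot 3
900: h=5, probe 5,6 → slot 6
630: h=6, probe 6,7 → slot 7
240: h=5, probe 5,6,7,8 → slot 8
607: h=8, probe 8,9 → slot 9
405: h=5, probe 5,6,7,8,9,10 → slot 10
Table: [-, -, -, 736, -, 559, 900, 630, 240, 607, 405]

8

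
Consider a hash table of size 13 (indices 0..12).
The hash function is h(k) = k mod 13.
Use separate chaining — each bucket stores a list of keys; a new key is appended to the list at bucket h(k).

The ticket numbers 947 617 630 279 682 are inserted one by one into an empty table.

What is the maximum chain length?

4

947 -> bucket 11
617 -> bucket 6
630 -> bucket 6 (collision)
279 -> bucket 6 (collision)
682 -> bucket 6 (collision)
Final buckets:
0: -
1: -
2: -
3: -
4: -
5: -
6: 617 -> 630 -> 279 -> 682
7: -
8: -
9: -
10: -
11: 947
12: -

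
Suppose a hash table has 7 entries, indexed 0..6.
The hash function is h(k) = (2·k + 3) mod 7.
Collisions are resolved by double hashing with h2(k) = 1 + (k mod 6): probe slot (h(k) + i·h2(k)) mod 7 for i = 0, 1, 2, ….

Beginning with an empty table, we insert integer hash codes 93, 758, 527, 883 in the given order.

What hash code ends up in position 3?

758

93: h=0 → slot 0
758: h=0, h2=3, probe 0,3 → slot 3
527: h=0, h2=6, probe 0,6 → slot 6
883: h=5 → slot 5
Table: [93, —, —, 758, —, 883, 527]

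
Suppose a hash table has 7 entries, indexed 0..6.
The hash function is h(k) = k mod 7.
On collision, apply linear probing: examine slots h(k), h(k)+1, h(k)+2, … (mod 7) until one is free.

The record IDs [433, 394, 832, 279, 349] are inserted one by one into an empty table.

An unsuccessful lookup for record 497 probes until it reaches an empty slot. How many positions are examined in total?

5

433 hashes to 6; slot 6 is free => place at 6.
394 hashes to 2; slot 2 is free => place at 2.
832 hashes to 6; 6 taken => place at 0.
279 hashes to 6; 6,0 taken => place at 1.
349 hashes to 6; 6,0,1,2 taken => place at 3.
Table: [832, 279, 394, 349, —, —, 433]
Lookup 497: h=0, probe 0,1,2,3,4 → slot 4 empty, not found.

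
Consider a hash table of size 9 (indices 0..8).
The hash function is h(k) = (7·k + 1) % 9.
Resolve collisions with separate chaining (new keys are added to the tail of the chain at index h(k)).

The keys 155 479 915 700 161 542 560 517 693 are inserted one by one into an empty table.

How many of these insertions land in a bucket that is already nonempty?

3

Insert 155: h=6, bucket 6 empty -> new chain.
Insert 479: h=6, bucket 6 nonempty -> append to chain.
Insert 915: h=7, bucket 7 empty -> new chain.
Insert 700: h=5, bucket 5 empty -> new chain.
Insert 161: h=3, bucket 3 empty -> new chain.
Insert 542: h=6, bucket 6 nonempty -> append to chain.
Insert 560: h=6, bucket 6 nonempty -> append to chain.
Insert 517: h=2, bucket 2 empty -> new chain.
Insert 693: h=1, bucket 1 empty -> new chain.
Final buckets:
0: .
1: 693
2: 517
3: 161
4: .
5: 700
6: 155 -> 479 -> 542 -> 560
7: 915
8: .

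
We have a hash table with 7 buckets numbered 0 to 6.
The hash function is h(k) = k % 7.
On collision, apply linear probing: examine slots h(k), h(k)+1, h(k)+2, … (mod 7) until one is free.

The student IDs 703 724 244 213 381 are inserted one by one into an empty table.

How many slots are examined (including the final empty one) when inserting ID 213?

3

703: h=3 -> slot 3
724: h=3, probe 3,4 -> slot 4
244: h=6 -> slot 6
213: h=3, probe 3,4,5 -> slot 5
381: h=3, probe 3,4,5,6,0 -> slot 0
Table: [381, ., ., 703, 724, 213, 244]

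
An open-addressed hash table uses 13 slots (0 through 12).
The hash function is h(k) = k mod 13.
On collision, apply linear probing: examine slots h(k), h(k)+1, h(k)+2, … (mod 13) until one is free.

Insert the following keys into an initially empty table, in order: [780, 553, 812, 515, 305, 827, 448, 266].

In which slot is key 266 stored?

780 hashes to 0; slot 0 is free -> place at 0.
553 hashes to 7; slot 7 is free -> place at 7.
812 hashes to 6; slot 6 is free -> place at 6.
515 hashes to 8; slot 8 is free -> place at 8.
305 hashes to 6; 6,7,8 taken -> place at 9.
827 hashes to 8; 8,9 taken -> place at 10.
448 hashes to 6; 6,7,8,9,10 taken -> place at 11.
266 hashes to 6; 6,7,8,9,10,11 taken -> place at 12.
Table: [780, ., ., ., ., ., 812, 553, 515, 305, 827, 448, 266]

12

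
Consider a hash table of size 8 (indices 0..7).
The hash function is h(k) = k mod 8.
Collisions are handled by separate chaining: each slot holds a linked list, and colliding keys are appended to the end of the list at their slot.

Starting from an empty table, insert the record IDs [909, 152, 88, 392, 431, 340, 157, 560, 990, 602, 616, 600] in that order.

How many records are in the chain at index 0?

Insert 909: h=5, bucket 5 empty → new chain.
Insert 152: h=0, bucket 0 empty → new chain.
Insert 88: h=0, bucket 0 nonempty → append to chain.
Insert 392: h=0, bucket 0 nonempty → append to chain.
Insert 431: h=7, bucket 7 empty → new chain.
Insert 340: h=4, bucket 4 empty → new chain.
Insert 157: h=5, bucket 5 nonempty → append to chain.
Insert 560: h=0, bucket 0 nonempty → append to chain.
Insert 990: h=6, bucket 6 empty → new chain.
Insert 602: h=2, bucket 2 empty → new chain.
Insert 616: h=0, bucket 0 nonempty → append to chain.
Insert 600: h=0, bucket 0 nonempty → append to chain.
Final buckets:
0: 152 -> 88 -> 392 -> 560 -> 616 -> 600
1: -
2: 602
3: -
4: 340
5: 909 -> 157
6: 990
7: 431

6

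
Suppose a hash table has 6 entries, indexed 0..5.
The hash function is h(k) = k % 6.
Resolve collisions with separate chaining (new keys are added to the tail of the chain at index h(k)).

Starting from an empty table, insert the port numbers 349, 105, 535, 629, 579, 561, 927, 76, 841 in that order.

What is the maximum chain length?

349 -> bucket 1
105 -> bucket 3
535 -> bucket 1 (collision)
629 -> bucket 5
579 -> bucket 3 (collision)
561 -> bucket 3 (collision)
927 -> bucket 3 (collision)
76 -> bucket 4
841 -> bucket 1 (collision)
Final buckets:
0: _
1: 349 -> 535 -> 841
2: _
3: 105 -> 579 -> 561 -> 927
4: 76
5: 629

4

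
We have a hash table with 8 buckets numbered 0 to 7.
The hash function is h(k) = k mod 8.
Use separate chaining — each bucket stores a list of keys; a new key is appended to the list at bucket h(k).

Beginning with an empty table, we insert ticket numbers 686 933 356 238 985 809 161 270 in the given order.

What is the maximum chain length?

686 -> bucket 6
933 -> bucket 5
356 -> bucket 4
238 -> bucket 6 (collision)
985 -> bucket 1
809 -> bucket 1 (collision)
161 -> bucket 1 (collision)
270 -> bucket 6 (collision)
Final buckets:
0: —
1: 985 -> 809 -> 161
2: —
3: —
4: 356
5: 933
6: 686 -> 238 -> 270
7: —

3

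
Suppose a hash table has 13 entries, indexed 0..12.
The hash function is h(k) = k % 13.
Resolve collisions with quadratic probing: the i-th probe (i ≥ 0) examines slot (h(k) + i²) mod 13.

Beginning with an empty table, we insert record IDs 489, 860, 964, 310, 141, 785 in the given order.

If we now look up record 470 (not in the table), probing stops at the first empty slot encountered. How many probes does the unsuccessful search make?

489: h=8 -> slot 8
860: h=2 -> slot 2
964: h=2, probe 2,3 -> slot 3
310: h=11 -> slot 11
141: h=11, probe 11,12 -> slot 12
785: h=5 -> slot 5
Table: [—, —, 860, 964, —, 785, —, —, 489, —, —, 310, 141]
Lookup 470: h=2, probe 2,3,6 → slot 6 empty, not found.

3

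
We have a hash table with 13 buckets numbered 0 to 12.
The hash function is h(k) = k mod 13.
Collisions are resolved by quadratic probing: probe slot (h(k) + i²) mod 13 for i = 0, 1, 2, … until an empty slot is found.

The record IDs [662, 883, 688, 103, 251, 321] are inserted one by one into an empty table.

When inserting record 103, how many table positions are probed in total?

4

662: h=12 → slot 12
883: h=12, probe 12,0 → slot 0
688: h=12, probe 12,0,3 → slot 3
103: h=12, probe 12,0,3,8 → slot 8
251: h=4 → slot 4
321: h=9 → slot 9
Table: [883, _, _, 688, 251, _, _, _, 103, 321, _, _, 662]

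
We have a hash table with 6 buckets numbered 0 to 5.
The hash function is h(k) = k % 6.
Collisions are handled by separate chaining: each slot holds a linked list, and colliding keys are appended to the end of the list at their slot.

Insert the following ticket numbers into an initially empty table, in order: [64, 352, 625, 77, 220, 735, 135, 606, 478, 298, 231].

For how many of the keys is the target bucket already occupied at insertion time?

6

Insert 64: h=4, bucket 4 empty → new chain.
Insert 352: h=4, bucket 4 nonempty → append to chain.
Insert 625: h=1, bucket 1 empty → new chain.
Insert 77: h=5, bucket 5 empty → new chain.
Insert 220: h=4, bucket 4 nonempty → append to chain.
Insert 735: h=3, bucket 3 empty → new chain.
Insert 135: h=3, bucket 3 nonempty → append to chain.
Insert 606: h=0, bucket 0 empty → new chain.
Insert 478: h=4, bucket 4 nonempty → append to chain.
Insert 298: h=4, bucket 4 nonempty → append to chain.
Insert 231: h=3, bucket 3 nonempty → append to chain.
Final buckets:
0: 606
1: 625
2: —
3: 735 -> 135 -> 231
4: 64 -> 352 -> 220 -> 478 -> 298
5: 77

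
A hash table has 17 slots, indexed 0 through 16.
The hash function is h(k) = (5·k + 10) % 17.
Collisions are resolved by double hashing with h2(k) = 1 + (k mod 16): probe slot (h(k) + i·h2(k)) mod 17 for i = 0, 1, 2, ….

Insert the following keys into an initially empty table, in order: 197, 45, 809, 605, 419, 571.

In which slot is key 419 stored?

Insert 197: h=9, slot 9 empty => index 9.
Insert 45: h=14, slot 14 empty => index 14.
Insert 809: h=9, h2=10, slot 9 occupied => index 2.
Insert 605: h=9, h2=14, slot 9 occupied => index 6.
Insert 419: h=14, h2=4, slot 14 occupied => index 1.
Insert 571: h=9, h2=12, slot 9 occupied => index 4.
Table: [∅, 419, 809, ∅, 571, ∅, 605, ∅, ∅, 197, ∅, ∅, ∅, ∅, 45, ∅, ∅]

1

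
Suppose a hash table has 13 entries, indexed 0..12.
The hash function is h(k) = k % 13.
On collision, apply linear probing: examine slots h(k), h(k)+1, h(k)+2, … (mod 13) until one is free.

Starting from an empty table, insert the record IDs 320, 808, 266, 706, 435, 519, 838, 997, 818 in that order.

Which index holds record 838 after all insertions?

9

Insert 320: h=8, slot 8 empty -> index 8.
Insert 808: h=2, slot 2 empty -> index 2.
Insert 266: h=6, slot 6 empty -> index 6.
Insert 706: h=4, slot 4 empty -> index 4.
Insert 435: h=6, slot 6 occupied -> index 7.
Insert 519: h=12, slot 12 empty -> index 12.
Insert 838: h=6, slots 6,7,8 occupied -> index 9.
Insert 997: h=9, slot 9 occupied -> index 10.
Insert 818: h=12, slot 12 occupied -> index 0.
Table: [818, -, 808, -, 706, -, 266, 435, 320, 838, 997, -, 519]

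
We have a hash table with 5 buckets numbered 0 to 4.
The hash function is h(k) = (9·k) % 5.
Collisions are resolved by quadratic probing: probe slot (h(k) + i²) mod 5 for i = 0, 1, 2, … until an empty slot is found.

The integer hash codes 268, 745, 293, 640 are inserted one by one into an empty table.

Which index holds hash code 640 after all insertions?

1

268 hashes to 2; slot 2 is free → place at 2.
745 hashes to 0; slot 0 is free → place at 0.
293 hashes to 2; 2 taken → place at 3.
640 hashes to 0; 0 taken → place at 1.
Table: [745, 640, 268, 293, _]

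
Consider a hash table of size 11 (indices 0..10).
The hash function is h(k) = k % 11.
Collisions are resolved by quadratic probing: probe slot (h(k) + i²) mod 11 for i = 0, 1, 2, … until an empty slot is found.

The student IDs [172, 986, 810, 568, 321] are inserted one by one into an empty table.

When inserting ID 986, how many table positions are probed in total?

Insert 172: h=7, slot 7 empty -> index 7.
Insert 986: h=7, slot 7 occupied -> index 8.
Insert 810: h=7, slots 7,8 occupied -> index 0.
Insert 568: h=7, slots 7,8,0 occupied -> index 5.
Insert 321: h=2, slot 2 empty -> index 2.
Table: [810, -, 321, -, -, 568, -, 172, 986, -, -]

2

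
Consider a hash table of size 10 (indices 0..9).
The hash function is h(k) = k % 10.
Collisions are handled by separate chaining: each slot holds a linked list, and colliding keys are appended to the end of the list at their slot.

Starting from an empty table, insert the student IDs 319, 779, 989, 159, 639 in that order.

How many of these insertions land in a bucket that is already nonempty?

4

319 -> bucket 9
779 -> bucket 9 (collision)
989 -> bucket 9 (collision)
159 -> bucket 9 (collision)
639 -> bucket 9 (collision)
Final buckets:
0: _
1: _
2: _
3: _
4: _
5: _
6: _
7: _
8: _
9: 319 -> 779 -> 989 -> 159 -> 639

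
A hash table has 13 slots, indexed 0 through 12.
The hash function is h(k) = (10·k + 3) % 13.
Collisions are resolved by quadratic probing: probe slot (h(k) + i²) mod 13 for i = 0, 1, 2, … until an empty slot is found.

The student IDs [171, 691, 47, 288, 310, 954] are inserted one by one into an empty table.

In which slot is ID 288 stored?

171: h=10 -> slot 10
691: h=10, probe 10,11 -> slot 11
47: h=5 -> slot 5
288: h=10, probe 10,11,1 -> slot 1
310: h=9 -> slot 9
954: h=1, probe 1,2 -> slot 2
Table: [—, 288, 954, —, —, 47, —, —, —, 310, 171, 691, —]

1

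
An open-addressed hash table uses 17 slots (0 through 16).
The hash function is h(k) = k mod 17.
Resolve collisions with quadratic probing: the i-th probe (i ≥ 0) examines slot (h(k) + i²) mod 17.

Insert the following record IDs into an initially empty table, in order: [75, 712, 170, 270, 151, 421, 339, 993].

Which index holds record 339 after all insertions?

3

75 hashes to 7; slot 7 is free -> place at 7.
712 hashes to 15; slot 15 is free -> place at 15.
170 hashes to 0; slot 0 is free -> place at 0.
270 hashes to 15; 15 taken -> place at 16.
151 hashes to 15; 15,16 taken -> place at 2.
421 hashes to 13; slot 13 is free -> place at 13.
339 hashes to 16; 16,0 taken -> place at 3.
993 hashes to 7; 7 taken -> place at 8.
Table: [170, —, 151, 339, —, —, —, 75, 993, —, —, —, —, 421, —, 712, 270]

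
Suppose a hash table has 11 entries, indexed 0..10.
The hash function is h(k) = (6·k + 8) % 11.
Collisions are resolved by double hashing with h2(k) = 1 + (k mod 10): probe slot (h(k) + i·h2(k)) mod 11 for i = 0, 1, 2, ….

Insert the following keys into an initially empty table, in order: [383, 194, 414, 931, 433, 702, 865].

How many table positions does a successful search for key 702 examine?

3

383: h=7 => slot 7
194: h=6 => slot 6
414: h=6, h2=5, probe 6,0 => slot 0
931: h=6, h2=2, probe 6,8 => slot 8
433: h=10 => slot 10
702: h=7, h2=3, probe 7,10,2 => slot 2
865: h=6, h2=6, probe 6,1 => slot 1
Table: [414, 865, 702, -, -, -, 194, 383, 931, -, 433]
Lookup 702: h=7, h2=3, probe 7,10,2 → found at 2.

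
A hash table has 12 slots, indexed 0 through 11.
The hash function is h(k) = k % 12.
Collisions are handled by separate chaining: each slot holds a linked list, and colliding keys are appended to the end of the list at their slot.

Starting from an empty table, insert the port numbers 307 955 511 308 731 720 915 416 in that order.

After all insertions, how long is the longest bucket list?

3

307 → bucket 7
955 → bucket 7 (collision)
511 → bucket 7 (collision)
308 → bucket 8
731 → bucket 11
720 → bucket 0
915 → bucket 3
416 → bucket 8 (collision)
Final buckets:
0: 720
1: .
2: .
3: 915
4: .
5: .
6: .
7: 307 -> 955 -> 511
8: 308 -> 416
9: .
10: .
11: 731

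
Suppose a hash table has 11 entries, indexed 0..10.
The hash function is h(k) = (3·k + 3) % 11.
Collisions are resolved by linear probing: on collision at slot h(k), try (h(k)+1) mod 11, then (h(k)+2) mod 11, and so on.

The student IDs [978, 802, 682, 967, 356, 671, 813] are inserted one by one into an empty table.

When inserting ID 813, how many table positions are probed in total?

Insert 978: h=0, slot 0 empty => index 0.
Insert 802: h=0, slot 0 occupied => index 1.
Insert 682: h=3, slot 3 empty => index 3.
Insert 967: h=0, slots 0,1 occupied => index 2.
Insert 356: h=4, slot 4 empty => index 4.
Insert 671: h=3, slots 3,4 occupied => index 5.
Insert 813: h=0, slots 0,1,2,3,4,5 occupied => index 6.
Table: [978, 802, 967, 682, 356, 671, 813, ., ., ., .]

7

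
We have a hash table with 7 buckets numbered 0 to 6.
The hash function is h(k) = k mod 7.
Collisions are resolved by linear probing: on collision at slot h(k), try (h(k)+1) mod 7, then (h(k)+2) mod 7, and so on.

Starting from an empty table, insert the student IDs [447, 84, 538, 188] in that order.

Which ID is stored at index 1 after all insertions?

447: h=6 → slot 6
84: h=0 → slot 0
538: h=6, probe 6,0,1 → slot 1
188: h=6, probe 6,0,1,2 → slot 2
Table: [84, 538, 188, ∅, ∅, ∅, 447]

538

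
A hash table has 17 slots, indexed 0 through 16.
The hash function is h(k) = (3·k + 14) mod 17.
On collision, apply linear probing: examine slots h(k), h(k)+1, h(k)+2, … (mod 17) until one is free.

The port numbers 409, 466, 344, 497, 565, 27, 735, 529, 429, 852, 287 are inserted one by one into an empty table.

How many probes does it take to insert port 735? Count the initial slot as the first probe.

5

409: h=0 -> slot 0
466: h=1 -> slot 1
344: h=9 -> slot 9
497: h=9, probe 9,10 -> slot 10
565: h=9, probe 9,10,11 -> slot 11
27: h=10, probe 10,11,12 -> slot 12
735: h=9, probe 9,10,11,12,13 -> slot 13
529: h=3 -> slot 3
429: h=9, probe 9,10,11,12,13,14 -> slot 14
852: h=3, probe 3,4 -> slot 4
287: h=8 -> slot 8
Table: [409, 466, _, 529, 852, _, _, _, 287, 344, 497, 565, 27, 735, 429, _, _]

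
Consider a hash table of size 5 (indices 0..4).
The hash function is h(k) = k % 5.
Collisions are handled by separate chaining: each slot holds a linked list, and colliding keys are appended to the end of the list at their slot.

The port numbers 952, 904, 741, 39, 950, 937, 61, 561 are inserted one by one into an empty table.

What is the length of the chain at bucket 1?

3

Insert 952: h=2, bucket 2 empty -> new chain.
Insert 904: h=4, bucket 4 empty -> new chain.
Insert 741: h=1, bucket 1 empty -> new chain.
Insert 39: h=4, bucket 4 nonempty -> append to chain.
Insert 950: h=0, bucket 0 empty -> new chain.
Insert 937: h=2, bucket 2 nonempty -> append to chain.
Insert 61: h=1, bucket 1 nonempty -> append to chain.
Insert 561: h=1, bucket 1 nonempty -> append to chain.
Final buckets:
0: 950
1: 741 -> 61 -> 561
2: 952 -> 937
3: ∅
4: 904 -> 39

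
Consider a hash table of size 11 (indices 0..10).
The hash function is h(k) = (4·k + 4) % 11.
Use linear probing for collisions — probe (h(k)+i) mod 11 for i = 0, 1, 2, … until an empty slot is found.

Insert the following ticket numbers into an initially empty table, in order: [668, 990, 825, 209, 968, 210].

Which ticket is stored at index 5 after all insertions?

668 hashes to 3; slot 3 is free -> place at 3.
990 hashes to 4; slot 4 is free -> place at 4.
825 hashes to 4; 4 taken -> place at 5.
209 hashes to 4; 4,5 taken -> place at 6.
968 hashes to 4; 4,5,6 taken -> place at 7.
210 hashes to 8; slot 8 is free -> place at 8.
Table: [—, —, —, 668, 990, 825, 209, 968, 210, —, —]

825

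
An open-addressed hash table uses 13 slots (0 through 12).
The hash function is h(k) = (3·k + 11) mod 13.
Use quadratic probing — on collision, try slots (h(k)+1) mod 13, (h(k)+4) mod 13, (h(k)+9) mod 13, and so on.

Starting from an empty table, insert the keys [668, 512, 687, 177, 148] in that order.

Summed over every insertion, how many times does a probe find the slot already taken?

3

668 hashes to 0; slot 0 is free → place at 0.
512 hashes to 0; 0 taken → place at 1.
687 hashes to 5; slot 5 is free → place at 5.
177 hashes to 9; slot 9 is free → place at 9.
148 hashes to 0; 0,1 taken → place at 4.
Table: [668, 512, ., ., 148, 687, ., ., ., 177, ., ., .]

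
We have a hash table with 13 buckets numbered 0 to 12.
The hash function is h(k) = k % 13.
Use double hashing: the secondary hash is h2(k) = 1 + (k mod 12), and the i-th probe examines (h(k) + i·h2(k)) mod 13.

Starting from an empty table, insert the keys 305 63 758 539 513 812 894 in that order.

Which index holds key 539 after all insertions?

Insert 305: h=6, slot 6 empty => index 6.
Insert 63: h=11, slot 11 empty => index 11.
Insert 758: h=4, slot 4 empty => index 4.
Insert 539: h=6, h2=12, slot 6 occupied => index 5.
Insert 513: h=6, h2=10, slot 6 occupied => index 3.
Insert 812: h=6, h2=9, slot 6 occupied => index 2.
Insert 894: h=10, slot 10 empty => index 10.
Table: [_, _, 812, 513, 758, 539, 305, _, _, _, 894, 63, _]

5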